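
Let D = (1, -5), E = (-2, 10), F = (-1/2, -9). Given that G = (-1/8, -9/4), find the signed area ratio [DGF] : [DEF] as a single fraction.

1/4

[DEF] = ½·(1·(10−(-9)) + (-2)·(-9−(-5)) + (-1/2)·(-5−10)) = ½·(19 + 8 + 15/2) = 69/4.
[DGF] = ½·(1·(-9/4−(-9)) + (-1/8)·(-9−(-5)) + (-1/2)·(-5−(-9/4))) = ½·(27/4 + 1/2 + 11/8) = 69/16, so the ratio is (69/16)/(69/4) = 1/4.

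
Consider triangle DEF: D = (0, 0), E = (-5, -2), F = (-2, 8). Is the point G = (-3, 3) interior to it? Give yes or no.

yes

Barycentric coordinates of G: (5/44, 9/22, 21/44).
The three coordinates are positive, positive, positive; a point is interior exactly when all three are positive.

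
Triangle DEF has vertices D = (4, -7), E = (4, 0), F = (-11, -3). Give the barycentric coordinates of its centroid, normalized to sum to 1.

The centroid is the average of the vertices, so each weight is 1/3.

(1/3, 1/3, 1/3)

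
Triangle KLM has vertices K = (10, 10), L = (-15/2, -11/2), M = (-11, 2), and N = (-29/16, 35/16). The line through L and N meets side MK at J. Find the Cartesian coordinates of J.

Barycentric coordinates of N with respect to KLM: (3/8, 3/8, 1/4).
On side MK the L-coordinate is zero; dropping N's L-weight 3/8 and renormalizing the remaining 1/4 : 3/8 gives weights 2/5, 3/5 on M, K.
J = (2/5)·(-11, 2) + (3/5)·(10, 10) = (8/5, 34/5).

(8/5, 34/5)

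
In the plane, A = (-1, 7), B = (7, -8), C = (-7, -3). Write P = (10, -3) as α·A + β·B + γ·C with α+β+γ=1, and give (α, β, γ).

Signed area of the reference triangle: [ABC] = ½·((-1)·(-8−(-3)) + 7·(-3−7) + (-7)·(7−(-8))) = ½·(5 − 70 − 105) = -85.
[PBC] = ½·(10·(-8−(-3)) + 7·(-3−(-3)) + (-7)·(-3−(-8))) = ½·(-50 + 0 − 35) = -85/2, so the A-coordinate is (-85/2)/(-85) = 1/2.
[APC] = ½·((-1)·(-3−(-3)) + 10·(-3−7) + (-7)·(7−(-3))) = ½·(0 − 100 − 70) = -85, so the B-coordinate is 1.
[ABP] = ½·((-1)·(-8−(-3)) + 7·(-3−7) + 10·(7−(-8))) = ½·(5 − 70 + 150) = 85/2, so the C-coordinate is -1/2.
Check: 1/2 + 1 − 1/2 = 1.

(1/2, 1, -1/2)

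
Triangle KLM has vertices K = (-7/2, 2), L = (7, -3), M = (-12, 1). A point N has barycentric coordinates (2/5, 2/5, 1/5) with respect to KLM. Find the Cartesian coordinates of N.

(-1, -1/5)

N = (2/5)·K + (2/5)·L + (1/5)·M.
x-coordinate: (2/5)·(-7/2) + (2/5)·7 + (1/5)·(-12) = -1.
y-coordinate: (2/5)·2 + (2/5)·(-3) + (1/5)·1 = -1/5.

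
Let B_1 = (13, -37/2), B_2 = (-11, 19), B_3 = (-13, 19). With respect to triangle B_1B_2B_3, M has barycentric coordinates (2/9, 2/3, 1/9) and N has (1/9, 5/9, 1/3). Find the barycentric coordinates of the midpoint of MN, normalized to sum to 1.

(1/6, 11/18, 2/9)

Since both coordinate triples sum to 1, the midpoint's barycentrics are the componentwise average.
(2/9+1/9)/2 = 1/6; similarly 11/18 and 2/9.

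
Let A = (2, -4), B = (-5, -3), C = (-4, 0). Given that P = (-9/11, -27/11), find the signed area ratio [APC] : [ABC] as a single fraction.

1/11

[ABC] = ½·(2·(-3−0) + (-5)·(0−(-4)) + (-4)·(-4−(-3))) = ½·(-6 − 20 + 4) = -11.
[APC] = ½·(2·(-27/11−0) + (-9/11)·(0−(-4)) + (-4)·(-4−(-27/11))) = ½·(-54/11 − 36/11 + 68/11) = -1, so the ratio is (-1)/(-11) = 1/11.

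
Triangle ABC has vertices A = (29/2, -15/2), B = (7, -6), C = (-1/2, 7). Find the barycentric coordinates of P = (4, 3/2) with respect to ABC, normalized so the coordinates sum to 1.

Signed area of the reference triangle: [ABC] = ½·((29/2)·(-6−7) + 7·(7−(-15/2)) + (-1/2)·(-15/2−(-6))) = ½·(-377/2 + 203/2 + 3/4) = -345/8.
[PBC] = ½·(4·(-6−7) + 7·(7−(3/2)) + (-1/2)·(3/2−(-6))) = ½·(-52 + 77/2 − 15/4) = -69/8, so the A-coordinate is (-69/8)/(-345/8) = 1/5.
[APC] = ½·((29/2)·(3/2−7) + 4·(7−(-15/2)) + (-1/2)·(-15/2−(3/2))) = ½·(-319/4 + 58 + 9/2) = -69/8, so the B-coordinate is 1/5.
[ABP] = ½·((29/2)·(-6−(3/2)) + 7·(3/2−(-15/2)) + 4·(-15/2−(-6))) = ½·(-435/4 + 63 − 6) = -207/8, so the C-coordinate is 3/5.

(1/5, 1/5, 3/5)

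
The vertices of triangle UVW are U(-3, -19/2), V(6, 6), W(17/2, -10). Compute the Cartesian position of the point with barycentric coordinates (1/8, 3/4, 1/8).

(83/16, 33/16)

P = (1/8)·U + (3/4)·V + (1/8)·W.
x-coordinate: (1/8)·(-3) + (3/4)·6 + (1/8)·(17/2) = 83/16.
y-coordinate: (1/8)·(-19/2) + (3/4)·6 + (1/8)·(-10) = 33/16.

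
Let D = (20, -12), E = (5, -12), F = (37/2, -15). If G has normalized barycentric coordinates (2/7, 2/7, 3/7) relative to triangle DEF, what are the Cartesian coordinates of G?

G = (2/7)·D + (2/7)·E + (3/7)·F.
x-coordinate: (2/7)·20 + (2/7)·5 + (3/7)·(37/2) = 211/14.
y-coordinate: (2/7)·(-12) + (2/7)·(-12) + (3/7)·(-15) = -93/7.

(211/14, -93/7)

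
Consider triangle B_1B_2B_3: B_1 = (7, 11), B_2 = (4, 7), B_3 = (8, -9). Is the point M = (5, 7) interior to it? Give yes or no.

Barycentric coordinates of M: (1/4, 11/16, 1/16).
The three coordinates are positive, positive, positive; a point is interior exactly when all three are positive.

yes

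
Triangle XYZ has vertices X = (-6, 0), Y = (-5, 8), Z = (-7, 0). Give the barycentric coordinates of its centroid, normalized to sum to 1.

(1/3, 1/3, 1/3)

The centroid is the average of the vertices, so each weight is 1/3.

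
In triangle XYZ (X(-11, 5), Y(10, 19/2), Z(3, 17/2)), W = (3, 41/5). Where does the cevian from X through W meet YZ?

Barycentric coordinates of W with respect to XYZ: (1/5, 2/5, 2/5).
On side YZ the X-coordinate is zero; dropping W's X-weight 1/5 and renormalizing the remaining 2/5 : 2/5 gives weights 1/2, 1/2 on Y, Z.
V = (1/2)·(10, 19/2) + (1/2)·(3, 17/2) = (13/2, 9).

(13/2, 9)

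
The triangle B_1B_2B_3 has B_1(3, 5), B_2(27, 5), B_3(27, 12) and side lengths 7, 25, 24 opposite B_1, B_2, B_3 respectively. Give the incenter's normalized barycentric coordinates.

(1/8, 25/56, 3/7)

The incenter has barycentric coordinates proportional to the opposite side lengths: (7 : 25 : 24).
Normalizing by 7+25+24 = 56 gives (1/8, 25/56, 3/7).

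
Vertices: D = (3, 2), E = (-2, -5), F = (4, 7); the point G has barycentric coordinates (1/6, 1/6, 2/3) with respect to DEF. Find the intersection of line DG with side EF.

(14/5, 23/5)

Line DG meets EF where the D-coordinate vanishes; zeroing G's D-weight and renormalizing leaves E, F-weights 1/6 : 2/3 → (1/5, 4/5).
So H = (1/5)·E + (4/5)·F = (14/5, 23/5).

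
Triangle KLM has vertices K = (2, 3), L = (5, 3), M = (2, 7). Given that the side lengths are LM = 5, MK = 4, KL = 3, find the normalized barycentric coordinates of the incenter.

The incenter has barycentric coordinates proportional to the opposite side lengths: (5 : 4 : 3).
Normalizing by 5+4+3 = 12 gives (5/12, 1/3, 1/4).

(5/12, 1/3, 1/4)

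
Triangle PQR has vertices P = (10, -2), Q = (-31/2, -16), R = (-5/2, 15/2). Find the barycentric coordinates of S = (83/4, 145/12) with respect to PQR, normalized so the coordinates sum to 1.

Signed area of the reference triangle: [PQR] = ½·(10·(-16−(15/2)) + (-31/2)·(15/2−(-2)) + (-5/2)·(-2−(-16))) = ½·(-235 − 589/4 − 35) = -1669/8.
[SQR] = ½·((83/4)·(-16−(15/2)) + (-31/2)·(15/2−(145/12)) + (-5/2)·(145/12−(-16))) = ½·(-3901/8 + 1705/24 − 1685/24) = -11683/48, so the P-coordinate is (-11683/48)/(-1669/8) = 7/6.
[PSR] = ½·(10·(145/12−(15/2)) + (83/4)·(15/2−(-2)) + (-5/2)·(-2−(145/12))) = ½·(275/6 + 1577/8 + 845/24) = 1669/12, so the Q-coordinate is -2/3.
[PQS] = ½·(10·(-16−(145/12)) + (-31/2)·(145/12−(-2)) + (83/4)·(-2−(-16))) = ½·(-1685/6 − 5239/24 + 581/2) = -1669/16, so the R-coordinate is 1/2.

(7/6, -2/3, 1/2)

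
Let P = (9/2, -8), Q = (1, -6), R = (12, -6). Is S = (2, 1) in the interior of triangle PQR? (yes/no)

Barycentric coordinates of S: (-7/2, 145/44, 53/44).
The three coordinates are negative, positive, positive; a point is interior exactly when all three are positive.

no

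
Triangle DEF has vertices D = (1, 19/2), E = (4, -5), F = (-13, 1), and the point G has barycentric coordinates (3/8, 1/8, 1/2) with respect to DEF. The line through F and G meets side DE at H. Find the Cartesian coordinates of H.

Line FG meets DE where the F-coordinate vanishes; zeroing G's F-weight and renormalizing leaves D, E-weights 3/8 : 1/8 → (3/4, 1/4).
So H = (3/4)·D + (1/4)·E = (7/4, 47/8).

(7/4, 47/8)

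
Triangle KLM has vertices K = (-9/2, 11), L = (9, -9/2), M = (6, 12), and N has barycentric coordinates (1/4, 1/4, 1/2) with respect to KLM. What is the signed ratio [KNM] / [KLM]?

1/4

The signed ratio [KNM]/[KLM] equals the barycentric coordinate of N at vertex L, which is 1/4.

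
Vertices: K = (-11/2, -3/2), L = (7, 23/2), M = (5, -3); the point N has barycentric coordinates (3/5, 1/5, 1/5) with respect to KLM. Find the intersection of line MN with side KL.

Line MN meets KL where the M-coordinate vanishes; zeroing N's M-weight and renormalizing leaves K, L-weights 3/5 : 1/5 → (3/4, 1/4).
So J = (3/4)·K + (1/4)·L = (-19/8, 7/4).

(-19/8, 7/4)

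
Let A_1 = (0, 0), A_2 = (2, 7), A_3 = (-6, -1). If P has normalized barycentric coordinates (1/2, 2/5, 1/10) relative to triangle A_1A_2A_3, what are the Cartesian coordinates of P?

(1/5, 27/10)

P = (1/2)·A_1 + (2/5)·A_2 + (1/10)·A_3.
x-coordinate: (1/2)·0 + (2/5)·2 + (1/10)·(-6) = 1/5.
y-coordinate: (1/2)·0 + (2/5)·7 + (1/10)·(-1) = 27/10.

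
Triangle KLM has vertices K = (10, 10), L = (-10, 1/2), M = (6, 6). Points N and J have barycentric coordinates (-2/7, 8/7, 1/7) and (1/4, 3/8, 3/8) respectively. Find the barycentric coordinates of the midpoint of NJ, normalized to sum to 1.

(-1/56, 85/112, 29/112)

Since both coordinate triples sum to 1, the midpoint's barycentrics are the componentwise average.
(-2/7+1/4)/2 = -1/56; similarly 85/112 and 29/112.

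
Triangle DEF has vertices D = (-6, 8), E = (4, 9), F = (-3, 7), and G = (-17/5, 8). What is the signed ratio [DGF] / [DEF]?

[DEF] = ½·((-6)·(9−7) + 4·(7−8) + (-3)·(8−9)) = ½·(-12 − 4 + 3) = -13/2.
[DGF] = ½·((-6)·(8−7) + (-17/5)·(7−8) + (-3)·(8−8)) = ½·(-6 + 17/5 + 0) = -13/10, so the ratio is (-13/10)/(-13/2) = 1/5.

1/5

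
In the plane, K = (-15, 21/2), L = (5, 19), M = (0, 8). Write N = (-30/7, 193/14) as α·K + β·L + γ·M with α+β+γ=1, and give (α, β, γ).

Signed area of the reference triangle: [KLM] = ½·((-15)·(19−8) + 5·(8−(21/2)) + 0·(21/2−19)) = ½·(-165 − 25/2 + 0) = -355/4.
[NLM] = ½·((-30/7)·(19−8) + 5·(8−(193/14)) + 0·(193/14−19)) = ½·(-330/7 − 405/14 + 0) = -1065/28, so the K-coordinate is (-1065/28)/(-355/4) = 3/7.
[KNM] = ½·((-15)·(193/14−8) + (-30/7)·(8−(21/2)) + 0·(21/2−(193/14))) = ½·(-1215/14 + 75/7 + 0) = -1065/28, so the L-coordinate is 3/7.
[KLN] = ½·((-15)·(19−(193/14)) + 5·(193/14−(21/2)) + (-30/7)·(21/2−19)) = ½·(-1095/14 + 115/7 + 255/7) = -355/28, so the M-coordinate is 1/7.

(3/7, 3/7, 1/7)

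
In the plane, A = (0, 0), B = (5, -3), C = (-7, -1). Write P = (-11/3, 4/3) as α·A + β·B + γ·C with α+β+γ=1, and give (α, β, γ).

Signed area of the reference triangle: [ABC] = ½·(0·(-3−(-1)) + 5·(-1−0) + (-7)·(0−(-3))) = ½·(0 − 5 − 21) = -13.
[PBC] = ½·((-11/3)·(-3−(-1)) + 5·(-1−(4/3)) + (-7)·(4/3−(-3))) = ½·(22/3 − 35/3 − 91/3) = -52/3, so the A-coordinate is (-52/3)/(-13) = 4/3.
[APC] = ½·(0·(4/3−(-1)) + (-11/3)·(-1−0) + (-7)·(0−(4/3))) = ½·(0 + 11/3 + 28/3) = 13/2, so the B-coordinate is -1/2.
[ABP] = ½·(0·(-3−(4/3)) + 5·(4/3−0) + (-11/3)·(0−(-3))) = ½·(0 + 20/3 − 11) = -13/6, so the C-coordinate is 1/6.
Check: 4/3 − 1/2 + 1/6 = 1.

(4/3, -1/2, 1/6)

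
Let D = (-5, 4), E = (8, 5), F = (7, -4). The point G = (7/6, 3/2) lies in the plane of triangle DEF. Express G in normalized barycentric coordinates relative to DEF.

Signed area of the reference triangle: [DEF] = ½·((-5)·(5−(-4)) + 8·(-4−4) + 7·(4−5)) = ½·(-45 − 64 − 7) = -58.
[GEF] = ½·((7/6)·(5−(-4)) + 8·(-4−(3/2)) + 7·(3/2−5)) = ½·(21/2 − 44 − 49/2) = -29, so the D-coordinate is (-29)/(-58) = 1/2.
[DGF] = ½·((-5)·(3/2−(-4)) + (7/6)·(-4−4) + 7·(4−(3/2))) = ½·(-55/2 − 28/3 + 35/2) = -29/3, so the E-coordinate is 1/6.
[DEG] = ½·((-5)·(5−(3/2)) + 8·(3/2−4) + (7/6)·(4−5)) = ½·(-35/2 − 20 − 7/6) = -58/3, so the F-coordinate is 1/3.

(1/2, 1/6, 1/3)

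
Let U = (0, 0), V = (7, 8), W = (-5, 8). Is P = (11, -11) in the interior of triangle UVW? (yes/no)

Barycentric coordinates of P: (19/8, 11/32, -55/32).
The three coordinates are positive, positive, negative; a point is interior exactly when all three are positive.

no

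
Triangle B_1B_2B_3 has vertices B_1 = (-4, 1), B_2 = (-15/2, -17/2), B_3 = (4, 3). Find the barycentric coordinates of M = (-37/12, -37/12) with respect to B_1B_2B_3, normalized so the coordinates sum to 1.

Signed area of the reference triangle: [B_1B_2B_3] = ½·((-4)·(-17/2−3) + (-15/2)·(3−1) + 4·(1−(-17/2))) = ½·(46 − 15 + 38) = 69/2.
[MB_2B_3] = ½·((-37/12)·(-17/2−3) + (-15/2)·(3−(-37/12)) + 4·(-37/12−(-17/2))) = ½·(851/24 − 365/8 + 65/3) = 23/4, so the B_1-coordinate is (23/4)/(69/2) = 1/6.
[B_1MB_3] = ½·((-4)·(-37/12−3) + (-37/12)·(3−1) + 4·(1−(-37/12))) = ½·(73/3 − 37/6 + 49/3) = 69/4, so the B_2-coordinate is 1/2.
[B_1B_2M] = ½·((-4)·(-17/2−(-37/12)) + (-15/2)·(-37/12−1) + (-37/12)·(1−(-17/2))) = ½·(65/3 + 245/8 − 703/24) = 23/2, so the B_3-coordinate is 1/3.
Check: 1/6 + 1/2 + 1/3 = 1.

(1/6, 1/2, 1/3)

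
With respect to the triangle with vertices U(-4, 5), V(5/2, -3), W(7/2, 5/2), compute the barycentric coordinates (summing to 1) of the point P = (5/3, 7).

(1/3, -2/3, 4/3)

Signed area of the reference triangle: [UVW] = ½·((-4)·(-3−(5/2)) + (5/2)·(5/2−5) + (7/2)·(5−(-3))) = ½·(22 − 25/4 + 28) = 175/8.
[PVW] = ½·((5/3)·(-3−(5/2)) + (5/2)·(5/2−7) + (7/2)·(7−(-3))) = ½·(-55/6 − 45/4 + 35) = 175/24, so the U-coordinate is (175/24)/(175/8) = 1/3.
[UPW] = ½·((-4)·(7−(5/2)) + (5/3)·(5/2−5) + (7/2)·(5−7)) = ½·(-18 − 25/6 − 7) = -175/12, so the V-coordinate is -2/3.
[UVP] = ½·((-4)·(-3−7) + (5/2)·(7−5) + (5/3)·(5−(-3))) = ½·(40 + 5 + 40/3) = 175/6, so the W-coordinate is 4/3.
Check: 1/3 − 2/3 + 4/3 = 1.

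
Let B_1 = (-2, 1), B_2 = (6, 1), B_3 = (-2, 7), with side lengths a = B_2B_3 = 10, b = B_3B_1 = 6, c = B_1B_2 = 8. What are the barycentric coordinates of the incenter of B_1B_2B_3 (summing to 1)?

The incenter has barycentric coordinates proportional to the opposite side lengths: (10 : 6 : 8).
Normalizing by 10+6+8 = 24 gives (5/12, 1/4, 1/3).

(5/12, 1/4, 1/3)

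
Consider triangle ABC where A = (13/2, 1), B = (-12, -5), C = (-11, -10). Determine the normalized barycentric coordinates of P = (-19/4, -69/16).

(3/8, 5/16, 5/16)

Signed area of the reference triangle: [ABC] = ½·((13/2)·(-5−(-10)) + (-12)·(-10−1) + (-11)·(1−(-5))) = ½·(65/2 + 132 − 66) = 197/4.
[PBC] = ½·((-19/4)·(-5−(-10)) + (-12)·(-10−(-69/16)) + (-11)·(-69/16−(-5))) = ½·(-95/4 + 273/4 − 121/16) = 591/32, so the A-coordinate is (591/32)/(197/4) = 3/8.
[APC] = ½·((13/2)·(-69/16−(-10)) + (-19/4)·(-10−1) + (-11)·(1−(-69/16))) = ½·(1183/32 + 209/4 − 935/16) = 985/64, so the B-coordinate is 5/16.
[ABP] = ½·((13/2)·(-5−(-69/16)) + (-12)·(-69/16−1) + (-19/4)·(1−(-5))) = ½·(-143/32 + 255/4 − 57/2) = 985/64, so the C-coordinate is 5/16.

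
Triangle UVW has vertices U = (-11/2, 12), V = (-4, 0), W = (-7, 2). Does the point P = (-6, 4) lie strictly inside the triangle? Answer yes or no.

Barycentric coordinates of P: (8/33, 7/33, 6/11).
The three coordinates are positive, positive, positive; a point is interior exactly when all three are positive.

yes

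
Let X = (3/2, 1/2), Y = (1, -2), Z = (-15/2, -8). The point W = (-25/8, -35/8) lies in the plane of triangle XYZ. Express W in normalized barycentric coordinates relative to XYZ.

(1/4, 1/4, 1/2)

Signed area of the reference triangle: [XYZ] = ½·((3/2)·(-2−(-8)) + 1·(-8−(1/2)) + (-15/2)·(1/2−(-2))) = ½·(9 − 17/2 − 75/4) = -73/8.
[WYZ] = ½·((-25/8)·(-2−(-8)) + 1·(-8−(-35/8)) + (-15/2)·(-35/8−(-2))) = ½·(-75/4 − 29/8 + 285/16) = -73/32, so the X-coordinate is (-73/32)/(-73/8) = 1/4.
[XWZ] = ½·((3/2)·(-35/8−(-8)) + (-25/8)·(-8−(1/2)) + (-15/2)·(1/2−(-35/8))) = ½·(87/16 + 425/16 − 585/16) = -73/32, so the Y-coordinate is 1/4.
[XYW] = ½·((3/2)·(-2−(-35/8)) + 1·(-35/8−(1/2)) + (-25/8)·(1/2−(-2))) = ½·(57/16 − 39/8 − 125/16) = -73/16, so the Z-coordinate is 1/2.
Check: 1/4 + 1/4 + 1/2 = 1.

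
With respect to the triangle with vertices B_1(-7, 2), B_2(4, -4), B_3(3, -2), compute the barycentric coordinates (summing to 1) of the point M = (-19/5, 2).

(3/5, -4/5, 6/5)

Signed area of the reference triangle: [B_1B_2B_3] = ½·((-7)·(-4−(-2)) + 4·(-2−2) + 3·(2−(-4))) = ½·(14 − 16 + 18) = 8.
[MB_2B_3] = ½·((-19/5)·(-4−(-2)) + 4·(-2−2) + 3·(2−(-4))) = ½·(38/5 − 16 + 18) = 24/5, so the B_1-coordinate is (24/5)/8 = 3/5.
[B_1MB_3] = ½·((-7)·(2−(-2)) + (-19/5)·(-2−2) + 3·(2−2)) = ½·(-28 + 76/5 + 0) = -32/5, so the B_2-coordinate is -4/5.
[B_1B_2M] = ½·((-7)·(-4−2) + 4·(2−2) + (-19/5)·(2−(-4))) = ½·(42 + 0 − 114/5) = 48/5, so the B_3-coordinate is 6/5.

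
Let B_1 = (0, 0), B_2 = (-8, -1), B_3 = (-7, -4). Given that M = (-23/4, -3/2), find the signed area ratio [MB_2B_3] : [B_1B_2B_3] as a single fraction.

[B_1B_2B_3] = ½·(0·(-1−(-4)) + (-8)·(-4−0) + (-7)·(0−(-1))) = ½·(0 + 32 − 7) = 25/2.
[MB_2B_3] = ½·((-23/4)·(-1−(-4)) + (-8)·(-4−(-3/2)) + (-7)·(-3/2−(-1))) = ½·(-69/4 + 20 + 7/2) = 25/8, so the ratio is (25/8)/(25/2) = 1/4.

1/4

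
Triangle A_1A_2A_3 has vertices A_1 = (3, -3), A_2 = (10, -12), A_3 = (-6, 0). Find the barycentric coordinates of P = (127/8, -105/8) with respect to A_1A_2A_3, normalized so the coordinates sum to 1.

(7/8, 7/8, -3/4)

Signed area of the reference triangle: [A_1A_2A_3] = ½·(3·(-12−0) + 10·(0−(-3)) + (-6)·(-3−(-12))) = ½·(-36 + 30 − 54) = -30.
[PA_2A_3] = ½·((127/8)·(-12−0) + 10·(0−(-105/8)) + (-6)·(-105/8−(-12))) = ½·(-381/2 + 525/4 + 27/4) = -105/4, so the A_1-coordinate is (-105/4)/(-30) = 7/8.
[A_1PA_3] = ½·(3·(-105/8−0) + (127/8)·(0−(-3)) + (-6)·(-3−(-105/8))) = ½·(-315/8 + 381/8 − 243/4) = -105/4, so the A_2-coordinate is 7/8.
[A_1A_2P] = ½·(3·(-12−(-105/8)) + 10·(-105/8−(-3)) + (127/8)·(-3−(-12))) = ½·(27/8 − 405/4 + 1143/8) = 45/2, so the A_3-coordinate is -3/4.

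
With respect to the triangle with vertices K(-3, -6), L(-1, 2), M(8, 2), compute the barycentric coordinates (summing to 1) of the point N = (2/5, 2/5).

Signed area of the reference triangle: [KLM] = ½·((-3)·(2−2) + (-1)·(2−(-6)) + 8·(-6−2)) = ½·(0 − 8 − 64) = -36.
[NLM] = ½·((2/5)·(2−2) + (-1)·(2−(2/5)) + 8·(2/5−2)) = ½·(0 − 8/5 − 64/5) = -36/5, so the K-coordinate is (-36/5)/(-36) = 1/5.
[KNM] = ½·((-3)·(2/5−2) + (2/5)·(2−(-6)) + 8·(-6−(2/5))) = ½·(24/5 + 16/5 − 256/5) = -108/5, so the L-coordinate is 3/5.
[KLN] = ½·((-3)·(2−(2/5)) + (-1)·(2/5−(-6)) + (2/5)·(-6−2)) = ½·(-24/5 − 32/5 − 16/5) = -36/5, so the M-coordinate is 1/5.
Check: 1/5 + 3/5 + 1/5 = 1.

(1/5, 3/5, 1/5)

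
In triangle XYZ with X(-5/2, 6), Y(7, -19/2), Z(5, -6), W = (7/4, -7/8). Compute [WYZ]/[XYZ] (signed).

[XYZ] = ½·((-5/2)·(-19/2−(-6)) + 7·(-6−6) + 5·(6−(-19/2))) = ½·(35/4 − 84 + 155/2) = 9/8.
[WYZ] = ½·((7/4)·(-19/2−(-6)) + 7·(-6−(-7/8)) + 5·(-7/8−(-19/2))) = ½·(-49/8 − 287/8 + 345/8) = 9/16, so the ratio is (9/16)/(9/8) = 1/2.

1/2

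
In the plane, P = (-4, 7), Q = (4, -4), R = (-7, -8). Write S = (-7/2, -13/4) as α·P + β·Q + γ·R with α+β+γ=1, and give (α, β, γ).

Signed area of the reference triangle: [PQR] = ½·((-4)·(-4−(-8)) + 4·(-8−7) + (-7)·(7−(-4))) = ½·(-16 − 60 − 77) = -153/2.
[SQR] = ½·((-7/2)·(-4−(-8)) + 4·(-8−(-13/4)) + (-7)·(-13/4−(-4))) = ½·(-14 − 19 − 21/4) = -153/8, so the P-coordinate is (-153/8)/(-153/2) = 1/4.
[PSR] = ½·((-4)·(-13/4−(-8)) + (-7/2)·(-8−7) + (-7)·(7−(-13/4))) = ½·(-19 + 105/2 − 287/4) = -153/8, so the Q-coordinate is 1/4.
[PQS] = ½·((-4)·(-4−(-13/4)) + 4·(-13/4−7) + (-7/2)·(7−(-4))) = ½·(3 − 41 − 77/2) = -153/4, so the R-coordinate is 1/2.
Check: 1/4 + 1/4 + 1/2 = 1.

(1/4, 1/4, 1/2)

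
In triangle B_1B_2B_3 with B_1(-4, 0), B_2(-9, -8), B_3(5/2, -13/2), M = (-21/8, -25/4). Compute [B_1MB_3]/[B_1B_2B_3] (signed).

[B_1B_2B_3] = ½·((-4)·(-8−(-13/2)) + (-9)·(-13/2−0) + (5/2)·(0−(-8))) = ½·(6 + 117/2 + 20) = 169/4.
[B_1MB_3] = ½·((-4)·(-25/4−(-13/2)) + (-21/8)·(-13/2−0) + (5/2)·(0−(-25/4))) = ½·(-1 + 273/16 + 125/8) = 507/32, so the ratio is (507/32)/(169/4) = 3/8.

3/8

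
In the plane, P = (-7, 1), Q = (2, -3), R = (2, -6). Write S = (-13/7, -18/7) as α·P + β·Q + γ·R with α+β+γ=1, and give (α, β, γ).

(3/7, 1/7, 3/7)

Signed area of the reference triangle: [PQR] = ½·((-7)·(-3−(-6)) + 2·(-6−1) + 2·(1−(-3))) = ½·(-21 − 14 + 8) = -27/2.
[SQR] = ½·((-13/7)·(-3−(-6)) + 2·(-6−(-18/7)) + 2·(-18/7−(-3))) = ½·(-39/7 − 48/7 + 6/7) = -81/14, so the P-coordinate is (-81/14)/(-27/2) = 3/7.
[PSR] = ½·((-7)·(-18/7−(-6)) + (-13/7)·(-6−1) + 2·(1−(-18/7))) = ½·(-24 + 13 + 50/7) = -27/14, so the Q-coordinate is 1/7.
[PQS] = ½·((-7)·(-3−(-18/7)) + 2·(-18/7−1) + (-13/7)·(1−(-3))) = ½·(3 − 50/7 − 52/7) = -81/14, so the R-coordinate is 3/7.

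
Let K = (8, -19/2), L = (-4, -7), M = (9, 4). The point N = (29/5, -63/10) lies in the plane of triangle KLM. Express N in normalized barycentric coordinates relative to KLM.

Signed area of the reference triangle: [KLM] = ½·(8·(-7−4) + (-4)·(4−(-19/2)) + 9·(-19/2−(-7))) = ½·(-88 − 54 − 45/2) = -329/4.
[NLM] = ½·((29/5)·(-7−4) + (-4)·(4−(-63/10)) + 9·(-63/10−(-7))) = ½·(-319/5 − 206/5 + 63/10) = -987/20, so the K-coordinate is (-987/20)/(-329/4) = 3/5.
[KNM] = ½·(8·(-63/10−4) + (29/5)·(4−(-19/2)) + 9·(-19/2−(-63/10))) = ½·(-412/5 + 783/10 − 144/5) = -329/20, so the L-coordinate is 1/5.
[KLN] = ½·(8·(-7−(-63/10)) + (-4)·(-63/10−(-19/2)) + (29/5)·(-19/2−(-7))) = ½·(-28/5 − 64/5 − 29/2) = -329/20, so the M-coordinate is 1/5.

(3/5, 1/5, 1/5)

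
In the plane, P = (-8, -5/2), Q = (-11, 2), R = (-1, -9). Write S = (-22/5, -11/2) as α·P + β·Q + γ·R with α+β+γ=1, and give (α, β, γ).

Signed area of the reference triangle: [PQR] = ½·((-8)·(2−(-9)) + (-11)·(-9−(-5/2)) + (-1)·(-5/2−2)) = ½·(-88 + 143/2 + 9/2) = -6.
[SQR] = ½·((-22/5)·(2−(-9)) + (-11)·(-9−(-11/2)) + (-1)·(-11/2−2)) = ½·(-242/5 + 77/2 + 15/2) = -6/5, so the P-coordinate is (-6/5)/(-6) = 1/5.
[PSR] = ½·((-8)·(-11/2−(-9)) + (-22/5)·(-9−(-5/2)) + (-1)·(-5/2−(-11/2))) = ½·(-28 + 143/5 − 3) = -6/5, so the Q-coordinate is 1/5.
[PQS] = ½·((-8)·(2−(-11/2)) + (-11)·(-11/2−(-5/2)) + (-22/5)·(-5/2−2)) = ½·(-60 + 33 + 99/5) = -18/5, so the R-coordinate is 3/5.

(1/5, 1/5, 3/5)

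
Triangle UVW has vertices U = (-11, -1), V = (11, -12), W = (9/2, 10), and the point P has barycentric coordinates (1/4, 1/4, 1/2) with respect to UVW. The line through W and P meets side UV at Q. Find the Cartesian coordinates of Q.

(0, -13/2)

Line WP meets UV where the W-coordinate vanishes; zeroing P's W-weight and renormalizing leaves U, V-weights 1/4 : 1/4 → (1/2, 1/2).
So Q = (1/2)·U + (1/2)·V = (0, -13/2).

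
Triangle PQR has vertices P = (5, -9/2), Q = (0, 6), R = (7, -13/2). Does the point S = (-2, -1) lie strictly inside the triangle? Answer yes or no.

no

Barycentric coordinates of S: (74/11, -7/11, -56/11).
The three coordinates are positive, negative, negative; a point is interior exactly when all three are positive.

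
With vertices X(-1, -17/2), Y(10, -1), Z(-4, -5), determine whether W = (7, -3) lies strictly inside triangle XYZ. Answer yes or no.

Barycentric coordinates of W: (16/61, 89/122, 1/122).
The three coordinates are positive, positive, positive; a point is interior exactly when all three are positive.

yes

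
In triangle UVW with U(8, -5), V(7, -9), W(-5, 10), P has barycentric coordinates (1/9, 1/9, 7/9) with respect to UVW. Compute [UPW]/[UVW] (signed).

1/9

The signed ratio [UPW]/[UVW] equals the barycentric coordinate of P at vertex V, which is 1/9.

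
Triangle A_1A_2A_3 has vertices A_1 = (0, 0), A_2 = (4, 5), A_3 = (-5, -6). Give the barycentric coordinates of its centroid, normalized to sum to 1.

The centroid is the average of the vertices, so each weight is 1/3.

(1/3, 1/3, 1/3)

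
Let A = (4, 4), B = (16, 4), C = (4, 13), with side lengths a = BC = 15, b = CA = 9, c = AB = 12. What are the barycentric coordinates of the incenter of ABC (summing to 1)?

The incenter has barycentric coordinates proportional to the opposite side lengths: (15 : 9 : 12).
Normalizing by 15+9+12 = 36 gives (5/12, 1/4, 1/3).

(5/12, 1/4, 1/3)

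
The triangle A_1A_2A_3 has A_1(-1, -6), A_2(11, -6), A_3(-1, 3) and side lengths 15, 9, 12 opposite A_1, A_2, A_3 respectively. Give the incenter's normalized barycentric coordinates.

(5/12, 1/4, 1/3)

The incenter has barycentric coordinates proportional to the opposite side lengths: (15 : 9 : 12).
Normalizing by 15+9+12 = 36 gives (5/12, 1/4, 1/3).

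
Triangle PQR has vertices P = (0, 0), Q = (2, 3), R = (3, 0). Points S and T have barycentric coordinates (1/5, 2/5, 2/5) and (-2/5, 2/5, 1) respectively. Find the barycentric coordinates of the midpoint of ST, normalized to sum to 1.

Since both coordinate triples sum to 1, the midpoint's barycentrics are the componentwise average.
(1/5+-2/5)/2 = -1/10; similarly 2/5 and 7/10.

(-1/10, 2/5, 7/10)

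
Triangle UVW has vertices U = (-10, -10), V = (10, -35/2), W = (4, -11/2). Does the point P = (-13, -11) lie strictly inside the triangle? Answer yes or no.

no

Barycentric coordinates of P: (79/65, 1/390, -17/78).
The three coordinates are positive, positive, negative; a point is interior exactly when all three are positive.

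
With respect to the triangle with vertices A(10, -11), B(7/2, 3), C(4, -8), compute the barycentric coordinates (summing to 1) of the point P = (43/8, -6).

(1/4, 1/4, 1/2)

Signed area of the reference triangle: [ABC] = ½·(10·(3−(-8)) + (7/2)·(-8−(-11)) + 4·(-11−3)) = ½·(110 + 21/2 − 56) = 129/4.
[PBC] = ½·((43/8)·(3−(-8)) + (7/2)·(-8−(-6)) + 4·(-6−3)) = ½·(473/8 − 7 − 36) = 129/16, so the A-coordinate is (129/16)/(129/4) = 1/4.
[APC] = ½·(10·(-6−(-8)) + (43/8)·(-8−(-11)) + 4·(-11−(-6))) = ½·(20 + 129/8 − 20) = 129/16, so the B-coordinate is 1/4.
[ABP] = ½·(10·(3−(-6)) + (7/2)·(-6−(-11)) + (43/8)·(-11−3)) = ½·(90 + 35/2 − 301/4) = 129/8, so the C-coordinate is 1/2.
Check: 1/4 + 1/4 + 1/2 = 1.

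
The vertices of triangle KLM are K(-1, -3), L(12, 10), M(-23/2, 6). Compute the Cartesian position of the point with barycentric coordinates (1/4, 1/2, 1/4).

N = (1/4)·K + (1/2)·L + (1/4)·M.
x-coordinate: (1/4)·(-1) + (1/2)·12 + (1/4)·(-23/2) = 23/8.
y-coordinate: (1/4)·(-3) + (1/2)·10 + (1/4)·6 = 23/4.

(23/8, 23/4)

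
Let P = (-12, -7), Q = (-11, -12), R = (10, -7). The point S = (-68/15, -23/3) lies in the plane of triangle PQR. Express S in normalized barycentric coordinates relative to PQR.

(8/15, 2/15, 1/3)

Signed area of the reference triangle: [PQR] = ½·((-12)·(-12−(-7)) + (-11)·(-7−(-7)) + 10·(-7−(-12))) = ½·(60 + 0 + 50) = 55.
[SQR] = ½·((-68/15)·(-12−(-7)) + (-11)·(-7−(-23/3)) + 10·(-23/3−(-12))) = ½·(68/3 − 22/3 + 130/3) = 88/3, so the P-coordinate is (88/3)/55 = 8/15.
[PSR] = ½·((-12)·(-23/3−(-7)) + (-68/15)·(-7−(-7)) + 10·(-7−(-23/3))) = ½·(8 + 0 + 20/3) = 22/3, so the Q-coordinate is 2/15.
[PQS] = ½·((-12)·(-12−(-23/3)) + (-11)·(-23/3−(-7)) + (-68/15)·(-7−(-12))) = ½·(52 + 22/3 − 68/3) = 55/3, so the R-coordinate is 1/3.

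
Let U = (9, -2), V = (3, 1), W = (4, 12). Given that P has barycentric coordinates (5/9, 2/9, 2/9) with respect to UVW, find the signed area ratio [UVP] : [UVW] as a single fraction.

2/9

The signed ratio [UVP]/[UVW] equals the barycentric coordinate of P at vertex W, which is 2/9.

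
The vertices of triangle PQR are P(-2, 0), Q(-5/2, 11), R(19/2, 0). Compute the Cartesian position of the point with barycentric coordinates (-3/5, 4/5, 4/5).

S = (-3/5)·P + (4/5)·Q + (4/5)·R.
x-coordinate: (-3/5)·(-2) + (4/5)·(-5/2) + (4/5)·(19/2) = 34/5.
y-coordinate: (-3/5)·0 + (4/5)·11 + (4/5)·0 = 44/5.

(34/5, 44/5)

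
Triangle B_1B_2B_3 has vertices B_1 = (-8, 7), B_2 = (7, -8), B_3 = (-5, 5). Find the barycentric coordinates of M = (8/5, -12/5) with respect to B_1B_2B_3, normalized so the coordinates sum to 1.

Signed area of the reference triangle: [B_1B_2B_3] = ½·((-8)·(-8−5) + 7·(5−7) + (-5)·(7−(-8))) = ½·(104 − 14 − 75) = 15/2.
[MB_2B_3] = ½·((8/5)·(-8−5) + 7·(5−(-12/5)) + (-5)·(-12/5−(-8))) = ½·(-104/5 + 259/5 − 28) = 3/2, so the B_1-coordinate is (3/2)/(15/2) = 1/5.
[B_1MB_3] = ½·((-8)·(-12/5−5) + (8/5)·(5−7) + (-5)·(7−(-12/5))) = ½·(296/5 − 16/5 − 47) = 9/2, so the B_2-coordinate is 3/5.
[B_1B_2M] = ½·((-8)·(-8−(-12/5)) + 7·(-12/5−7) + (8/5)·(7−(-8))) = ½·(224/5 − 329/5 + 24) = 3/2, so the B_3-coordinate is 1/5.
Check: 1/5 + 3/5 + 1/5 = 1.

(1/5, 3/5, 1/5)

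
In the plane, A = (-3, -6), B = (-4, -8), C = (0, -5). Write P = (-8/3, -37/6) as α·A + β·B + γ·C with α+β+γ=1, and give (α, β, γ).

Signed area of the reference triangle: [ABC] = ½·((-3)·(-8−(-5)) + (-4)·(-5−(-6)) + 0·(-6−(-8))) = ½·(9 − 4 + 0) = 5/2.
[PBC] = ½·((-8/3)·(-8−(-5)) + (-4)·(-5−(-37/6)) + 0·(-37/6−(-8))) = ½·(8 − 14/3 + 0) = 5/3, so the A-coordinate is (5/3)/(5/2) = 2/3.
[APC] = ½·((-3)·(-37/6−(-5)) + (-8/3)·(-5−(-6)) + 0·(-6−(-37/6))) = ½·(7/2 − 8/3 + 0) = 5/12, so the B-coordinate is 1/6.
[ABP] = ½·((-3)·(-8−(-37/6)) + (-4)·(-37/6−(-6)) + (-8/3)·(-6−(-8))) = ½·(11/2 + 2/3 − 16/3) = 5/12, so the C-coordinate is 1/6.

(2/3, 1/6, 1/6)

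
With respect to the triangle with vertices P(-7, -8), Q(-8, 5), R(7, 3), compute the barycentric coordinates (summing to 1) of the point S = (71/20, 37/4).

(-9/20, 13/20, 4/5)

Signed area of the reference triangle: [PQR] = ½·((-7)·(5−3) + (-8)·(3−(-8)) + 7·(-8−5)) = ½·(-14 − 88 − 91) = -193/2.
[SQR] = ½·((71/20)·(5−3) + (-8)·(3−(37/4)) + 7·(37/4−5)) = ½·(71/10 + 50 + 119/4) = 1737/40, so the P-coordinate is (1737/40)/(-193/2) = -9/20.
[PSR] = ½·((-7)·(37/4−3) + (71/20)·(3−(-8)) + 7·(-8−(37/4))) = ½·(-175/4 + 781/20 − 483/4) = -2509/40, so the Q-coordinate is 13/20.
[PQS] = ½·((-7)·(5−(37/4)) + (-8)·(37/4−(-8)) + (71/20)·(-8−5)) = ½·(119/4 − 138 − 923/20) = -386/5, so the R-coordinate is 4/5.
Check: -9/20 + 13/20 + 4/5 = 1.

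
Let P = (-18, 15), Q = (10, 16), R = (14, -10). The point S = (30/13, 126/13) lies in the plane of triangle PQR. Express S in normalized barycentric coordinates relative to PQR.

(4/13, 6/13, 3/13)

Signed area of the reference triangle: [PQR] = ½·((-18)·(16−(-10)) + 10·(-10−15) + 14·(15−16)) = ½·(-468 − 250 − 14) = -366.
[SQR] = ½·((30/13)·(16−(-10)) + 10·(-10−(126/13)) + 14·(126/13−16)) = ½·(60 − 2560/13 − 1148/13) = -1464/13, so the P-coordinate is (-1464/13)/(-366) = 4/13.
[PSR] = ½·((-18)·(126/13−(-10)) + (30/13)·(-10−15) + 14·(15−(126/13))) = ½·(-4608/13 − 750/13 + 966/13) = -2196/13, so the Q-coordinate is 6/13.
[PQS] = ½·((-18)·(16−(126/13)) + 10·(126/13−15) + (30/13)·(15−16)) = ½·(-1476/13 − 690/13 − 30/13) = -1098/13, so the R-coordinate is 3/13.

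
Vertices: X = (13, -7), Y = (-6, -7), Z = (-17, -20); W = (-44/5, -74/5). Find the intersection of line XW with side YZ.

Barycentric coordinates of W with respect to XYZ: (1/5, 1/5, 3/5).
On side YZ the X-coordinate is zero; dropping W's X-weight 1/5 and renormalizing the remaining 1/5 : 3/5 gives weights 1/4, 3/4 on Y, Z.
V = (1/4)·(-6, -7) + (3/4)·(-17, -20) = (-57/4, -67/4).

(-57/4, -67/4)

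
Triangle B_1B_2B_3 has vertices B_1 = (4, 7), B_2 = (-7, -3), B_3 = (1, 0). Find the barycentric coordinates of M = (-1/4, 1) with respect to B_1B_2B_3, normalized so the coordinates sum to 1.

Signed area of the reference triangle: [B_1B_2B_3] = ½·(4·(-3−0) + (-7)·(0−7) + 1·(7−(-3))) = ½·(-12 + 49 + 10) = 47/2.
[MB_2B_3] = ½·((-1/4)·(-3−0) + (-7)·(0−1) + 1·(1−(-3))) = ½·(3/4 + 7 + 4) = 47/8, so the B_1-coordinate is (47/8)/(47/2) = 1/4.
[B_1MB_3] = ½·(4·(1−0) + (-1/4)·(0−7) + 1·(7−1)) = ½·(4 + 7/4 + 6) = 47/8, so the B_2-coordinate is 1/4.
[B_1B_2M] = ½·(4·(-3−1) + (-7)·(1−7) + (-1/4)·(7−(-3))) = ½·(-16 + 42 − 5/2) = 47/4, so the B_3-coordinate is 1/2.
Check: 1/4 + 1/4 + 1/2 = 1.

(1/4, 1/4, 1/2)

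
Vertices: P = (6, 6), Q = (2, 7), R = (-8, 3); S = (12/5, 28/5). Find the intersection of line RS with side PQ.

(5, 25/4)

Barycentric coordinates of S with respect to PQR: (3/5, 1/5, 1/5).
On side PQ the R-coordinate is zero; dropping S's R-weight 1/5 and renormalizing the remaining 3/5 : 1/5 gives weights 3/4, 1/4 on P, Q.
T = (3/4)·(6, 6) + (1/4)·(2, 7) = (5, 25/4).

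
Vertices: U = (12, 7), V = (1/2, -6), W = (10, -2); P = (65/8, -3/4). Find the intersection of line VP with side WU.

Barycentric coordinates of P with respect to UVW: (1/4, 1/4, 1/2).
On side WU the V-coordinate is zero; dropping P's V-weight 1/4 and renormalizing the remaining 1/2 : 1/4 gives weights 2/3, 1/3 on W, U.
Q = (2/3)·(10, -2) + (1/3)·(12, 7) = (32/3, 1).

(32/3, 1)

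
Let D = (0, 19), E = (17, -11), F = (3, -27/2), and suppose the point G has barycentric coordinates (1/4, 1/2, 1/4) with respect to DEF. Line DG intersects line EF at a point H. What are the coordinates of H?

(37/3, -71/6)

Line DG meets EF where the D-coordinate vanishes; zeroing G's D-weight and renormalizing leaves E, F-weights 1/2 : 1/4 → (2/3, 1/3).
So H = (2/3)·E + (1/3)·F = (37/3, -71/6).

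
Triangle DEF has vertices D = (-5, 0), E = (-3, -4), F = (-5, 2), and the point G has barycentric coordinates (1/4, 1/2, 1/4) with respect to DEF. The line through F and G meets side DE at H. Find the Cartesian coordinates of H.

(-11/3, -8/3)

Line FG meets DE where the F-coordinate vanishes; zeroing G's F-weight and renormalizing leaves D, E-weights 1/4 : 1/2 → (1/3, 2/3).
So H = (1/3)·D + (2/3)·E = (-11/3, -8/3).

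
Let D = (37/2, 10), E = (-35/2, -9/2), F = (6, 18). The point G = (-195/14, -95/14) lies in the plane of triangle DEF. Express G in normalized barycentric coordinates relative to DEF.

Signed area of the reference triangle: [DEF] = ½·((37/2)·(-9/2−18) + (-35/2)·(18−10) + 6·(10−(-9/2))) = ½·(-1665/4 − 140 + 87) = -1877/8.
[GEF] = ½·((-195/14)·(-9/2−18) + (-35/2)·(18−(-95/14)) + 6·(-95/14−(-9/2))) = ½·(8775/28 − 1735/4 − 96/7) = -1877/28, so the D-coordinate is (-1877/28)/(-1877/8) = 2/7.
[DGF] = ½·((37/2)·(-95/14−18) + (-195/14)·(18−10) + 6·(10−(-95/14))) = ½·(-12839/28 − 780/7 + 705/7) = -1877/8, so the E-coordinate is 1.
[DEG] = ½·((37/2)·(-9/2−(-95/14)) + (-35/2)·(-95/14−10) + (-195/14)·(10−(-9/2))) = ½·(296/7 + 1175/4 − 5655/28) = 1877/28, so the F-coordinate is -2/7.
Check: 2/7 + 1 − 2/7 = 1.

(2/7, 1, -2/7)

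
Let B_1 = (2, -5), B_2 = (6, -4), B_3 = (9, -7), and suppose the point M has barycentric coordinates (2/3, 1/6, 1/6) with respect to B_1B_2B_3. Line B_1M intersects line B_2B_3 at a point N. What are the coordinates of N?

(15/2, -11/2)

Line B_1M meets B_2B_3 where the B_1-coordinate vanishes; zeroing M's B_1-weight and renormalizing leaves B_2, B_3-weights 1/6 : 1/6 → (1/2, 1/2).
So N = (1/2)·B_2 + (1/2)·B_3 = (15/2, -11/2).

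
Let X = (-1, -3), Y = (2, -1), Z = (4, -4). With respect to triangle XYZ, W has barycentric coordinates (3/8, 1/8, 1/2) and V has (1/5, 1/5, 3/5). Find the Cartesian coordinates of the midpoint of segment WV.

Barycentric coordinates of the midpoint are the average: (23/80, 13/80, 11/20).
Converting: (23/80)·X + (13/80)·Y + (11/20)·Z = (179/80, -129/40).

(179/80, -129/40)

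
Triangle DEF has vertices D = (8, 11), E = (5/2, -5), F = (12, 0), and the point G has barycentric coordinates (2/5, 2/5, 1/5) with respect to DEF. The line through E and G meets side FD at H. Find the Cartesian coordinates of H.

(28/3, 22/3)

Line EG meets FD where the E-coordinate vanishes; zeroing G's E-weight and renormalizing leaves F, D-weights 1/5 : 2/5 → (1/3, 2/3).
So H = (1/3)·F + (2/3)·D = (28/3, 22/3).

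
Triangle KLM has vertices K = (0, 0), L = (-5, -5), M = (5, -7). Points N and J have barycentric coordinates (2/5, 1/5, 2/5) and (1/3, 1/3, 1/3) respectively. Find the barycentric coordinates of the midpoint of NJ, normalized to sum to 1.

Since both coordinate triples sum to 1, the midpoint's barycentrics are the componentwise average.
(2/5+1/3)/2 = 11/30; similarly 4/15 and 11/30.

(11/30, 4/15, 11/30)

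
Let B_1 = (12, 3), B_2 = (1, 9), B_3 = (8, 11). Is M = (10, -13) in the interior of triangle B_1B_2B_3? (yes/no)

no

Barycentric coordinates of M: (43/16, 5/4, -47/16).
The three coordinates are positive, positive, negative; a point is interior exactly when all three are positive.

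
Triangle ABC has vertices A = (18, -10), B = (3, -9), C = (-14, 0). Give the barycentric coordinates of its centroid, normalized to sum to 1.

(1/3, 1/3, 1/3)

The centroid is the average of the vertices, so each weight is 1/3.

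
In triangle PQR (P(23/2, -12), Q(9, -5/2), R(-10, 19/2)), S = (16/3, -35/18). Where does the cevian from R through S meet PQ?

(68/7, -73/14)

Barycentric coordinates of S with respect to PQR: (2/9, 5/9, 2/9).
On side PQ the R-coordinate is zero; dropping S's R-weight 2/9 and renormalizing the remaining 2/9 : 5/9 gives weights 2/7, 5/7 on P, Q.
T = (2/7)·(23/2, -12) + (5/7)·(9, -5/2) = (68/7, -73/14).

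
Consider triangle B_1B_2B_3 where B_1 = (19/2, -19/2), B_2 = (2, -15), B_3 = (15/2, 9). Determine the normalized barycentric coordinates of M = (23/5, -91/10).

(1/5, 3/5, 1/5)

Signed area of the reference triangle: [B_1B_2B_3] = ½·((19/2)·(-15−9) + 2·(9−(-19/2)) + (15/2)·(-19/2−(-15))) = ½·(-228 + 37 + 165/4) = -599/8.
[MB_2B_3] = ½·((23/5)·(-15−9) + 2·(9−(-91/10)) + (15/2)·(-91/10−(-15))) = ½·(-552/5 + 181/5 + 177/4) = -599/40, so the B_1-coordinate is (-599/40)/(-599/8) = 1/5.
[B_1MB_3] = ½·((19/2)·(-91/10−9) + (23/5)·(9−(-19/2)) + (15/2)·(-19/2−(-91/10))) = ½·(-3439/20 + 851/10 − 3) = -1797/40, so the B_2-coordinate is 3/5.
[B_1B_2M] = ½·((19/2)·(-15−(-91/10)) + 2·(-91/10−(-19/2)) + (23/5)·(-19/2−(-15))) = ½·(-1121/20 + 4/5 + 253/10) = -599/40, so the B_3-coordinate is 1/5.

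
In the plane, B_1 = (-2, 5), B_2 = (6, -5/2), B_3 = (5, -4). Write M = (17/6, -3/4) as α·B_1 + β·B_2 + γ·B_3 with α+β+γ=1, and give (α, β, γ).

(1/3, 1/6, 1/2)

Signed area of the reference triangle: [B_1B_2B_3] = ½·((-2)·(-5/2−(-4)) + 6·(-4−5) + 5·(5−(-5/2))) = ½·(-3 − 54 + 75/2) = -39/4.
[MB_2B_3] = ½·((17/6)·(-5/2−(-4)) + 6·(-4−(-3/4)) + 5·(-3/4−(-5/2))) = ½·(17/4 − 39/2 + 35/4) = -13/4, so the B_1-coordinate is (-13/4)/(-39/4) = 1/3.
[B_1MB_3] = ½·((-2)·(-3/4−(-4)) + (17/6)·(-4−5) + 5·(5−(-3/4))) = ½·(-13/2 − 51/2 + 115/4) = -13/8, so the B_2-coordinate is 1/6.
[B_1B_2M] = ½·((-2)·(-5/2−(-3/4)) + 6·(-3/4−5) + (17/6)·(5−(-5/2))) = ½·(7/2 − 69/2 + 85/4) = -39/8, so the B_3-coordinate is 1/2.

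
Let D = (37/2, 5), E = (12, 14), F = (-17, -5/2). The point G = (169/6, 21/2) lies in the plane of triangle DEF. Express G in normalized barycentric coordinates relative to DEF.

Signed area of the reference triangle: [DEF] = ½·((37/2)·(14−(-5/2)) + 12·(-5/2−5) + (-17)·(5−14)) = ½·(1221/4 − 90 + 153) = 1473/8.
[GEF] = ½·((169/6)·(14−(-5/2)) + 12·(-5/2−(21/2)) + (-17)·(21/2−14)) = ½·(1859/4 − 156 + 119/2) = 1473/8, so the D-coordinate is (1473/8)/(1473/8) = 1.
[DGF] = ½·((37/2)·(21/2−(-5/2)) + (169/6)·(-5/2−5) + (-17)·(5−(21/2))) = ½·(481/2 − 845/4 + 187/2) = 491/8, so the E-coordinate is 1/3.
[DEG] = ½·((37/2)·(14−(21/2)) + 12·(21/2−5) + (169/6)·(5−14)) = ½·(259/4 + 66 − 507/2) = -491/8, so the F-coordinate is -1/3.
Check: 1 + 1/3 − 1/3 = 1.

(1, 1/3, -1/3)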